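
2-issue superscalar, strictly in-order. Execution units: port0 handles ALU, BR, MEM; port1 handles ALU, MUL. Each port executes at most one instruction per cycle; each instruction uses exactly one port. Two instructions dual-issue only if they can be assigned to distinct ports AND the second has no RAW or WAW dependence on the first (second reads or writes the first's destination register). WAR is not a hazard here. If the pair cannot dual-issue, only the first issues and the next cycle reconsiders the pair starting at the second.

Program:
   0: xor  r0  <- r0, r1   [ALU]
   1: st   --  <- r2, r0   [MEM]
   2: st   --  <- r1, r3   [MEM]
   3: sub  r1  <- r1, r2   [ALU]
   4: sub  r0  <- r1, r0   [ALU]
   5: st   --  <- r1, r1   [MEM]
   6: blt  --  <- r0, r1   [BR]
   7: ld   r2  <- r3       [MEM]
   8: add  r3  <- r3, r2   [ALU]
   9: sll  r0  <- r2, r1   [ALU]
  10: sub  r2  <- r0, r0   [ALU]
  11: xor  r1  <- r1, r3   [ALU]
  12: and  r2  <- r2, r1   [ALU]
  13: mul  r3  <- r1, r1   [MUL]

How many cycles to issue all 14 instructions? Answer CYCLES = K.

#0 head=0: xor.ALU i0 RAW r0
#1 head=1: st.MEM i1 no-port MEM/MEM
#2 head=2: st.MEM/sub.ALU i2,i3 dual
#3 head=4: sub.ALU/st.MEM i4,i5 dual
#4 head=6: blt.BR i6 no-port BR/MEM
#5 head=7: ld.MEM i7 RAW r2
#6 head=8: add.ALU/sll.ALU i8,i9 dual
#7 head=10: sub.ALU/xor.ALU i10,i11 dual
#8 head=12: and.ALU/mul.MUL i12,i13 dual

CYCLES = 9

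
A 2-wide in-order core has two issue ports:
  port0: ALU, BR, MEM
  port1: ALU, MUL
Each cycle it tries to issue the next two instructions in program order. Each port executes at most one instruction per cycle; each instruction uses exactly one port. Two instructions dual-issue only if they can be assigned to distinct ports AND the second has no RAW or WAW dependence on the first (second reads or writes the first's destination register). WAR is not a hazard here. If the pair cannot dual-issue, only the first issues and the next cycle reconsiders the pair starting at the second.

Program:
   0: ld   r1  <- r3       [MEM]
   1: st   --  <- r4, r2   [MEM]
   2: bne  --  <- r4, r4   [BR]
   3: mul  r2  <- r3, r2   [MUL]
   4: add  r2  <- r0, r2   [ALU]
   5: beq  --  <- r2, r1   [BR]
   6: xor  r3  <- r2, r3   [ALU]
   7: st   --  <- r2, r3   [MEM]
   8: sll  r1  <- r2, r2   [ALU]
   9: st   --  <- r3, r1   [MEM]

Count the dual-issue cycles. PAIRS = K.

[0] i0  ld.MEM  -- no-port MEM/MEM
[1] i1  st.MEM  -- no-port MEM/BR
[2] i2,i3  bne.BR/mul.MUL  -- 2-wide
[3] i4  add.ALU  -- RAW r2
[4] i5,i6  beq.BR/xor.ALU  -- 2-wide
[5] i7,i8  st.MEM/sll.ALU  -- 2-wide
[6] i9  st.MEM  -- tail

PAIRS = 3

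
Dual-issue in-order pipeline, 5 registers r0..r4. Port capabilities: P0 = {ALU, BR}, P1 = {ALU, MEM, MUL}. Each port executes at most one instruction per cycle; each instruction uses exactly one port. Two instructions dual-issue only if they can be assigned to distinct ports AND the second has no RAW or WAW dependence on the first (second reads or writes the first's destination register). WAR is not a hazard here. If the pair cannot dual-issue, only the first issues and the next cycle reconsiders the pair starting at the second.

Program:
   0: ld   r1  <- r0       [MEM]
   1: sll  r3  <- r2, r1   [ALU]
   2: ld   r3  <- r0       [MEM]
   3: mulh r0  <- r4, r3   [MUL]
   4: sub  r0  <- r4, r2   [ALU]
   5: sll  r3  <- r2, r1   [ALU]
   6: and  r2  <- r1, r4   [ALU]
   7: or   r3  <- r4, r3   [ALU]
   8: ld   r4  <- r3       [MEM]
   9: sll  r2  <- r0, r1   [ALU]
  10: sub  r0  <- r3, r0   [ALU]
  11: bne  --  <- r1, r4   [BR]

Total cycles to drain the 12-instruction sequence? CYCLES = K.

CYCLES = 8

t=0 i0:ld ; RAW r1
t=1 i1:sll ; WAW r3
t=2 i2:ld ; no-port MEM/MUL
t=3 i3:mulh ; WAW r0
t=4 i4&i5:sub+sll ; 2-wide
t=5 i6&i7:and+or ; 2-wide
t=6 i8&i9:ld+sll ; 2-wide
t=7 i10&i11:sub+bne ; 2-wide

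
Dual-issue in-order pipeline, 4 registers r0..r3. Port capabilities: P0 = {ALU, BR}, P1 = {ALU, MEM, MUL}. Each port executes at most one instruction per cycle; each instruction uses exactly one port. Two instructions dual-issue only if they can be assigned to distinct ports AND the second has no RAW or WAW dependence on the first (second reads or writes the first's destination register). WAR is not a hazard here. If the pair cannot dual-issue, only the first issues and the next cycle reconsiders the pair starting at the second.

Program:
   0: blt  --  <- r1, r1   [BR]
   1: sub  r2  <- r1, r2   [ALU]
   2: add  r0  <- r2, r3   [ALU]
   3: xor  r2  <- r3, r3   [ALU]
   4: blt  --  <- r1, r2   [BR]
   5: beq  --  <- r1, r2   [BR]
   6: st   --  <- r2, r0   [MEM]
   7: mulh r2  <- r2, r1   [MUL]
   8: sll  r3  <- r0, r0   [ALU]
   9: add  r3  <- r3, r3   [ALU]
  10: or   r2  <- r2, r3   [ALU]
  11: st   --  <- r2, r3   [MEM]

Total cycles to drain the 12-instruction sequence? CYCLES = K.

#0 head=0: blt.BR sub.ALU i0&i1 pair
#1 head=2: add.ALU xor.ALU i2&i3 pair
#2 head=4: blt.BR i4 no-port BR/BR
#3 head=5: beq.BR st.MEM i5&i6 pair
#4 head=7: mulh.MUL sll.ALU i7&i8 pair
#5 head=9: add.ALU i9 RAW r3
#6 head=10: or.ALU i10 RAW r2
#7 head=11: st.MEM i11 tail

CYCLES = 8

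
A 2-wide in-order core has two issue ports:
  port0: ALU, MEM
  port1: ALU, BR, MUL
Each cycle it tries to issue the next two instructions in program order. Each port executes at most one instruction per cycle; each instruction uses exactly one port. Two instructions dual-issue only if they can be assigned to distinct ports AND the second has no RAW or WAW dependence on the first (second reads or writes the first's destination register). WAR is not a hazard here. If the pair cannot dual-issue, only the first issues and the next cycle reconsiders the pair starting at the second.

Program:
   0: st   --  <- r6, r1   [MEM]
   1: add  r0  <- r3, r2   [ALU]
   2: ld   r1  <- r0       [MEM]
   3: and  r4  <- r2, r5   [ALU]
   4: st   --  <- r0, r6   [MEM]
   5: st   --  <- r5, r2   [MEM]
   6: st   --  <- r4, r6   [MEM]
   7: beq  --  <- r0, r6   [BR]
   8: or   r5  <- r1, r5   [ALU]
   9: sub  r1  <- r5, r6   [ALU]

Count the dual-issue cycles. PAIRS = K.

PAIRS = 3

0. st.MEM;add.ALU @i0,i1  | pair
1. ld.MEM;and.ALU @i2,i3  | pair
2. st.MEM @i4  | no-port MEM/MEM
3. st.MEM @i5  | no-port MEM/MEM
4. st.MEM;beq.BR @i6,i7  | pair
5. or.ALU @i8  | RAW r5
6. sub.ALU @i9  | tail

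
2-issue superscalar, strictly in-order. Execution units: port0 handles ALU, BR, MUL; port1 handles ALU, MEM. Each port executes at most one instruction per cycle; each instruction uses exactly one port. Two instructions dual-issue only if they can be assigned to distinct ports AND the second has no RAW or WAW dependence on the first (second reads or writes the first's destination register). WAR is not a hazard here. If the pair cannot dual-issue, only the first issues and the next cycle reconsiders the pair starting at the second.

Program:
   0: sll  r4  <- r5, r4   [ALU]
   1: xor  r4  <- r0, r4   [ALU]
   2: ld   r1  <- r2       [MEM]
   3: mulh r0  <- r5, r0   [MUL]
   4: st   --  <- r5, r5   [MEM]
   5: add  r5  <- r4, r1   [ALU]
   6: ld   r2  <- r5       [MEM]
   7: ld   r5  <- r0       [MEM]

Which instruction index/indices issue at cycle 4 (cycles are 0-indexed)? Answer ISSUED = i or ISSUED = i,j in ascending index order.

ISSUED = 6

  cy0 -> i0 (sll) RAW+WAW r4
  cy1 -> i1+i2 (xor+ld) pair
  cy2 -> i3+i4 (mulh+st) pair
  cy3 -> i5 (add) RAW r5
  cy4 -> i6 (ld) no-port MEM/MEM
  cy5 -> i7 (ld) tail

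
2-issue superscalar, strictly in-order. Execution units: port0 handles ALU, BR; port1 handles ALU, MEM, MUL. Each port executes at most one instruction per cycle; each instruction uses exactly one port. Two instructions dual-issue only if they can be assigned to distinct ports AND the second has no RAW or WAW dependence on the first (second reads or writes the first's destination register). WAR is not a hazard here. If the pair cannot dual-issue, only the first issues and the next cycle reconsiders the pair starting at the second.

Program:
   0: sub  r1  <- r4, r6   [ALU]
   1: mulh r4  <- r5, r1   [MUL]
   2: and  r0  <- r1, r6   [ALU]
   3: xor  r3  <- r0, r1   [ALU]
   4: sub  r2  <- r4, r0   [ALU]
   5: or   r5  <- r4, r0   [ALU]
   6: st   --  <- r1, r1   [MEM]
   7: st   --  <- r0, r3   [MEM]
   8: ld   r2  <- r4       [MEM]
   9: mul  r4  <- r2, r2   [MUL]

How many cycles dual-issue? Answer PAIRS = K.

t=0 i0:sub.ALU ; RAW r1
t=1 i1+i2:mulh.MUL+and.ALU ; pair
t=2 i3+i4:xor.ALU+sub.ALU ; pair
t=3 i5+i6:or.ALU+st.MEM ; pair
t=4 i7:st.MEM ; no-port MEM/MEM
t=5 i8:ld.MEM ; no-port MEM/MUL
t=6 i9:mul.MUL ; tail

PAIRS = 3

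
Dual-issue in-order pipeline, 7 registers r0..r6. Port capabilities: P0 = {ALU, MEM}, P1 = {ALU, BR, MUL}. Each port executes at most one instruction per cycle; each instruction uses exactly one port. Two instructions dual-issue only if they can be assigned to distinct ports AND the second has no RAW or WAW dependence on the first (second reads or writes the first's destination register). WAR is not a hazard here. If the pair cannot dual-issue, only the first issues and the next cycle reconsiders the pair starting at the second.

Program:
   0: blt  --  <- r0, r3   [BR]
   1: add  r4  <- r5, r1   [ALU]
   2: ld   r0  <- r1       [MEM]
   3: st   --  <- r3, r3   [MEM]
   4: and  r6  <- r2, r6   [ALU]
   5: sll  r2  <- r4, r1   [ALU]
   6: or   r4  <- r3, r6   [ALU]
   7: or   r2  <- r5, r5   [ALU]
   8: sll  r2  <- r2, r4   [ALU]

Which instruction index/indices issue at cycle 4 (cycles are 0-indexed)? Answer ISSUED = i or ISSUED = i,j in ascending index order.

  cy0 -> i0&i1 (blt add) dual
  cy1 -> i2 (ld) no-port MEM/MEM
  cy2 -> i3&i4 (st and) dual
  cy3 -> i5&i6 (sll or) dual
  cy4 -> i7 (or) RAW+WAW r2
  cy5 -> i8 (sll) tail

ISSUED = 7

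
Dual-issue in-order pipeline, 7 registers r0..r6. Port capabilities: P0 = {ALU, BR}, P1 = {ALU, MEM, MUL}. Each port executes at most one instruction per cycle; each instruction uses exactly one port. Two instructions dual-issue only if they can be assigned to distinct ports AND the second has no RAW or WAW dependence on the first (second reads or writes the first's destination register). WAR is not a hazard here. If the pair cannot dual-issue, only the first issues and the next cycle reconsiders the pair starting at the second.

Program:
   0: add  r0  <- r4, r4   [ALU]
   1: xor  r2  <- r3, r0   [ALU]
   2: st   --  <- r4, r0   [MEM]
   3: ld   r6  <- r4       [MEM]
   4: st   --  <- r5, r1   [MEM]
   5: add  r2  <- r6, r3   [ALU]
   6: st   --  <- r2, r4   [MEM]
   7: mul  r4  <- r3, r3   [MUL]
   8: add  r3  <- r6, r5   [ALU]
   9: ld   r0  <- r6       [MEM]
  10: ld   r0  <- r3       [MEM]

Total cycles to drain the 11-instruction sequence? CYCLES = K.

CYCLES = 8

#0 head=0: add.ALU i0 RAW r0
#1 head=1: xor.ALU/st.MEM i1/i2 dual
#2 head=3: ld.MEM i3 no-port MEM/MEM
#3 head=4: st.MEM/add.ALU i4/i5 dual
#4 head=6: st.MEM i6 no-port MEM/MUL
#5 head=7: mul.MUL/add.ALU i7/i8 dual
#6 head=9: ld.MEM i9 no-port MEM/MEM
#7 head=10: ld.MEM i10 tail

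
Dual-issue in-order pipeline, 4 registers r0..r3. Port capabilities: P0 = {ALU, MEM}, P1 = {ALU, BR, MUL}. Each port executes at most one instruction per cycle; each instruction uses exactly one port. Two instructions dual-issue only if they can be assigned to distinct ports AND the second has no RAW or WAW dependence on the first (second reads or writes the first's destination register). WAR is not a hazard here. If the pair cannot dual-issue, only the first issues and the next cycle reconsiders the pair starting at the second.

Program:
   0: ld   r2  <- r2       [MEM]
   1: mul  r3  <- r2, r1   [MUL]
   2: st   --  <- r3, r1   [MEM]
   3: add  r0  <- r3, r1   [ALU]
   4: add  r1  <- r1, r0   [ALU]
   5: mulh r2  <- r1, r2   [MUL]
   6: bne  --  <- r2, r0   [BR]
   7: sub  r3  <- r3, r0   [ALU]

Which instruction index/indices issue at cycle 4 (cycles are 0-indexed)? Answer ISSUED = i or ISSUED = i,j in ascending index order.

  cy0 -> i0 (ld.MEM) RAW r2
  cy1 -> i1 (mul.MUL) RAW r3
  cy2 -> i2&i3 (st.MEM;add.ALU) pair
  cy3 -> i4 (add.ALU) RAW r1
  cy4 -> i5 (mulh.MUL) no-port MUL/BR
  cy5 -> i6&i7 (bne.BR;sub.ALU) pair

ISSUED = 5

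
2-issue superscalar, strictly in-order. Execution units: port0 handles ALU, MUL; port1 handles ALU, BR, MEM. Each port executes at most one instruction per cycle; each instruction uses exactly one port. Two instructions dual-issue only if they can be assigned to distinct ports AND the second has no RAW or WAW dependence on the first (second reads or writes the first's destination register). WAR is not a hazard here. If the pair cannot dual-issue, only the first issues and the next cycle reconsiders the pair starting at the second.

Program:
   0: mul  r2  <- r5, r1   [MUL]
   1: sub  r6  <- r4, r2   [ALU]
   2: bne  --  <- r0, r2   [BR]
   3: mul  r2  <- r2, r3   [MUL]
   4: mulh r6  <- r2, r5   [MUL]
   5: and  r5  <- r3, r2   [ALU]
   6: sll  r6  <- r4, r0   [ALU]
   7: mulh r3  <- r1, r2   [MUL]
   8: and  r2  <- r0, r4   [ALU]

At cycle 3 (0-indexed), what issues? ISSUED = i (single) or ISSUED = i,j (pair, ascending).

  cy0 -> i0 (mul) RAW r2
  cy1 -> i1&i2 (sub bne) 2-wide
  cy2 -> i3 (mul) no-port MUL/MUL
  cy3 -> i4&i5 (mulh and) 2-wide
  cy4 -> i6&i7 (sll mulh) 2-wide
  cy5 -> i8 (and) tail

ISSUED = 4,5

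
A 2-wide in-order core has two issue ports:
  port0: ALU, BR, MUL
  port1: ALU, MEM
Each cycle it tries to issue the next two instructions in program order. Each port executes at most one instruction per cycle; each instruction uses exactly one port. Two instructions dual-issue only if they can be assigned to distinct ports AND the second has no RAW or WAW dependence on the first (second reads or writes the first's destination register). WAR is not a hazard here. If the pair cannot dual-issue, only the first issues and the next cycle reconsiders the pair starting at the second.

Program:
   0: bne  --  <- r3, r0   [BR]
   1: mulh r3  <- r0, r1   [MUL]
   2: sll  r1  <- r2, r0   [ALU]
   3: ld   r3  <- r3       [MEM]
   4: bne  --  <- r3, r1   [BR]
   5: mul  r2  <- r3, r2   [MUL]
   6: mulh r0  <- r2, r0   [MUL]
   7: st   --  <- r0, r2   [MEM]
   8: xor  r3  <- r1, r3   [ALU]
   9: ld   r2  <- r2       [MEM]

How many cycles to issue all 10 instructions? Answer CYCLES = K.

CYCLES = 8

#0 head=0: bne.BR i0 no-port BR/MUL
#1 head=1: mulh.MUL;sll.ALU i1,i2 pair
#2 head=3: ld.MEM i3 RAW r3
#3 head=4: bne.BR i4 no-port BR/MUL
#4 head=5: mul.MUL i5 no-port MUL/MUL
#5 head=6: mulh.MUL i6 RAW r0
#6 head=7: st.MEM;xor.ALU i7,i8 pair
#7 head=9: ld.MEM i9 tail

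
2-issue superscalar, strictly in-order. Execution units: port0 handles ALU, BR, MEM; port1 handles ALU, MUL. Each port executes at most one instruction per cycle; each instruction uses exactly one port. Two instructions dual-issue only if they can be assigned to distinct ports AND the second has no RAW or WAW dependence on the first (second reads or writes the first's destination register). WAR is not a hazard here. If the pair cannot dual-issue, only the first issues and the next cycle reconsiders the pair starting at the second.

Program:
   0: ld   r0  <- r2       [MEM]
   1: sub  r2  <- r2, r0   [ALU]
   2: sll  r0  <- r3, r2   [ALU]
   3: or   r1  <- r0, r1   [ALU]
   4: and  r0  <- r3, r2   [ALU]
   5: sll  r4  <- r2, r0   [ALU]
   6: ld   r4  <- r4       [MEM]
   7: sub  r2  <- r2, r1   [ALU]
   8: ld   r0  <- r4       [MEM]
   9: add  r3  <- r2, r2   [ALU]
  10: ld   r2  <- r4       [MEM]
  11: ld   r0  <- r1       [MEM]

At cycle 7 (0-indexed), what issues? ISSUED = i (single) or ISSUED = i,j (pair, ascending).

ISSUED = 10

  cy0 -> i0 (ld.MEM) RAW r0
  cy1 -> i1 (sub.ALU) RAW r2
  cy2 -> i2 (sll.ALU) RAW r0
  cy3 -> i3+i4 (or.ALU/and.ALU) pair
  cy4 -> i5 (sll.ALU) RAW+WAW r4
  cy5 -> i6+i7 (ld.MEM/sub.ALU) pair
  cy6 -> i8+i9 (ld.MEM/add.ALU) pair
  cy7 -> i10 (ld.MEM) no-port MEM/MEM
  cy8 -> i11 (ld.MEM) tail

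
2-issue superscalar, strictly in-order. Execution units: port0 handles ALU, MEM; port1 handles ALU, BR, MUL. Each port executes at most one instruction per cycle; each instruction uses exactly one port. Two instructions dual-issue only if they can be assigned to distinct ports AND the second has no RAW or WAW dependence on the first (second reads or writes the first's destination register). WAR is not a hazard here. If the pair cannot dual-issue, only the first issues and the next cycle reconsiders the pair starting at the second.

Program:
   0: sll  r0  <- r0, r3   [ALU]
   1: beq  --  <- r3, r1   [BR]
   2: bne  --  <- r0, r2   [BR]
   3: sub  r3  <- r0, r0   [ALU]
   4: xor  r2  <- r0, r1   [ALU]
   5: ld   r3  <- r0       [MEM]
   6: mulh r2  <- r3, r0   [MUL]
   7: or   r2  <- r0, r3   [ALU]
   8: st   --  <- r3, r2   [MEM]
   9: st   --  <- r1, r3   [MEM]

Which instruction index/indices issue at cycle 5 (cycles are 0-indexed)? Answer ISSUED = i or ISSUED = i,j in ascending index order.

0. sll beq @i0&i1  | dual
1. bne sub @i2&i3  | dual
2. xor ld @i4&i5  | dual
3. mulh @i6  | WAW r2
4. or @i7  | RAW r2
5. st @i8  | no-port MEM/MEM
6. st @i9  | tail

ISSUED = 8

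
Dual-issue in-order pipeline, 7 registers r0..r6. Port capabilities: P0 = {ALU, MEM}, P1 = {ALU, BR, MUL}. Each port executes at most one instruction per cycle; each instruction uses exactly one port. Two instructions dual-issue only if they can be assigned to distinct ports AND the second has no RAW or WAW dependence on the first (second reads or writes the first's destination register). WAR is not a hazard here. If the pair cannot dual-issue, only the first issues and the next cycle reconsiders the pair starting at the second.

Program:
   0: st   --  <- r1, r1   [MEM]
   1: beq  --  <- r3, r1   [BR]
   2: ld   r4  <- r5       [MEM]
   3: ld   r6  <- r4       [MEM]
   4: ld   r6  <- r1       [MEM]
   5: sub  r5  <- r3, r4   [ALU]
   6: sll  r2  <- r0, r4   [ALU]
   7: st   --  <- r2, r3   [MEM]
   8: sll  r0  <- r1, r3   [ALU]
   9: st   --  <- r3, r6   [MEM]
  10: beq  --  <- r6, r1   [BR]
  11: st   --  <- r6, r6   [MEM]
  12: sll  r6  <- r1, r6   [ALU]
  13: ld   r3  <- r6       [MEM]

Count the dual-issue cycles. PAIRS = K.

PAIRS = 5

t=0 i0,i1:st/beq ; dual
t=1 i2:ld ; no-port MEM/MEM
t=2 i3:ld ; no-port MEM/MEM
t=3 i4,i5:ld/sub ; dual
t=4 i6:sll ; RAW r2
t=5 i7,i8:st/sll ; dual
t=6 i9,i10:st/beq ; dual
t=7 i11,i12:st/sll ; dual
t=8 i13:ld ; tail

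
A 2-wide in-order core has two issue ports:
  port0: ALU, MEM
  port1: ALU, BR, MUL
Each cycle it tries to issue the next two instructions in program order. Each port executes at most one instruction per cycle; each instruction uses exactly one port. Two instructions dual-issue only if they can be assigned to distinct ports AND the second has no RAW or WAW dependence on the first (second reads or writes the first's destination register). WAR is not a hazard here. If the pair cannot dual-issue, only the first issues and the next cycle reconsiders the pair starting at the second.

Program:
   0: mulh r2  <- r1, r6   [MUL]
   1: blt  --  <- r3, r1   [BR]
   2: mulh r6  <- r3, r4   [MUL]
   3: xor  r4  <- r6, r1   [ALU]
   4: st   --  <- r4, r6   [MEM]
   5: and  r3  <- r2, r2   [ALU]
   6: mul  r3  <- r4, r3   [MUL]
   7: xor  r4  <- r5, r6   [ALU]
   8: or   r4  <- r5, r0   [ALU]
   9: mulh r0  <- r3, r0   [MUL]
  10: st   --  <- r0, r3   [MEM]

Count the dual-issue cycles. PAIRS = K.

PAIRS = 3

[0] i0  mulh.MUL  -- no-port MUL/BR
[1] i1  blt.BR  -- no-port BR/MUL
[2] i2  mulh.MUL  -- RAW r6
[3] i3  xor.ALU  -- RAW r4
[4] i4&i5  st.MEM+and.ALU  -- pair
[5] i6&i7  mul.MUL+xor.ALU  -- pair
[6] i8&i9  or.ALU+mulh.MUL  -- pair
[7] i10  st.MEM  -- tail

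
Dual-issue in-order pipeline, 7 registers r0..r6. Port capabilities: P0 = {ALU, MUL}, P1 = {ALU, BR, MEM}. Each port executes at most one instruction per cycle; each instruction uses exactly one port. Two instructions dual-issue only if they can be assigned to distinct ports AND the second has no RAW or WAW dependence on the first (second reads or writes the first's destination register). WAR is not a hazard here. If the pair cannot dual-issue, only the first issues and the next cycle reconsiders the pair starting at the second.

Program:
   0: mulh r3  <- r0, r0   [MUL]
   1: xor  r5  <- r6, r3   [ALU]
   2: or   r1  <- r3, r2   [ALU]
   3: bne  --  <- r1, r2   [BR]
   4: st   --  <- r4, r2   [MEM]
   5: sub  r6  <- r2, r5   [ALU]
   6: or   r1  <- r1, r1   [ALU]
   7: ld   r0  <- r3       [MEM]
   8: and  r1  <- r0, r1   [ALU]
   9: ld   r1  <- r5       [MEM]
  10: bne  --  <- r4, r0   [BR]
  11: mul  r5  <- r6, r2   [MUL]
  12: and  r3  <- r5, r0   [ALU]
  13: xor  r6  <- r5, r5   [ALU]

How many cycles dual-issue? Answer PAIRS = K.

PAIRS = 5

#0 head=0: mulh.MUL i0 RAW r3
#1 head=1: xor.ALU or.ALU i1&i2 2-wide
#2 head=3: bne.BR i3 no-port BR/MEM
#3 head=4: st.MEM sub.ALU i4&i5 2-wide
#4 head=6: or.ALU ld.MEM i6&i7 2-wide
#5 head=8: and.ALU i8 WAW r1
#6 head=9: ld.MEM i9 no-port MEM/BR
#7 head=10: bne.BR mul.MUL i10&i11 2-wide
#8 head=12: and.ALU xor.ALU i12&i13 2-wide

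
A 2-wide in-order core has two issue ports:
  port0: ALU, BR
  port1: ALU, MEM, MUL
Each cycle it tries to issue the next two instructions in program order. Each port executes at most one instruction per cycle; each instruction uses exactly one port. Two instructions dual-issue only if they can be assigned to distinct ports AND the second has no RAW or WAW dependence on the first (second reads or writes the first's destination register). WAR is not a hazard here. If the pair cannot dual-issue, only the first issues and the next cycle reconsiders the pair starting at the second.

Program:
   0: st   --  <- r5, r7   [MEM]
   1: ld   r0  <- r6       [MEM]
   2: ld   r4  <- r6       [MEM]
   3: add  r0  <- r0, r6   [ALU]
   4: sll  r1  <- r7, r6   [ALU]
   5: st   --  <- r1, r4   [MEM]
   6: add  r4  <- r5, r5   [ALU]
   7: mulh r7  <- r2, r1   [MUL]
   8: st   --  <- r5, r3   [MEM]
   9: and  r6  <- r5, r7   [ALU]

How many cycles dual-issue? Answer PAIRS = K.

PAIRS = 3

  cy0 -> i0 (st) no-port MEM/MEM
  cy1 -> i1 (ld) no-port MEM/MEM
  cy2 -> i2/i3 (ld+add) 2-wide
  cy3 -> i4 (sll) RAW r1
  cy4 -> i5/i6 (st+add) 2-wide
  cy5 -> i7 (mulh) no-port MUL/MEM
  cy6 -> i8/i9 (st+and) 2-wide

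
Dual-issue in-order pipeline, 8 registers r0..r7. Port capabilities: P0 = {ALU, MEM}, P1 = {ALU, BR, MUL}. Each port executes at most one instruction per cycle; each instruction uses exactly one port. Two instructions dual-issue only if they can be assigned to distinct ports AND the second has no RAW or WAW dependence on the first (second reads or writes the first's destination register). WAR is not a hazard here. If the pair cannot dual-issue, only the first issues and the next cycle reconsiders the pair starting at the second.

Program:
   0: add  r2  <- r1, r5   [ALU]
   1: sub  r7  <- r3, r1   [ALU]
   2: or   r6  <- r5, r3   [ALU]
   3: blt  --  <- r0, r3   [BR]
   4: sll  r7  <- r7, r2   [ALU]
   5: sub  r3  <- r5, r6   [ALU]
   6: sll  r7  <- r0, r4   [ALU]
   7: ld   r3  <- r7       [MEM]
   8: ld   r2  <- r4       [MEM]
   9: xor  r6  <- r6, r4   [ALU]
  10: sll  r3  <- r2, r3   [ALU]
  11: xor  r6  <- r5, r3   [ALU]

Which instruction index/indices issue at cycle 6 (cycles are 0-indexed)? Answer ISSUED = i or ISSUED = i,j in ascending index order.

[0] i0+i1  add.ALU/sub.ALU  -- pair
[1] i2+i3  or.ALU/blt.BR  -- pair
[2] i4+i5  sll.ALU/sub.ALU  -- pair
[3] i6  sll.ALU  -- RAW r7
[4] i7  ld.MEM  -- no-port MEM/MEM
[5] i8+i9  ld.MEM/xor.ALU  -- pair
[6] i10  sll.ALU  -- RAW r3
[7] i11  xor.ALU  -- tail

ISSUED = 10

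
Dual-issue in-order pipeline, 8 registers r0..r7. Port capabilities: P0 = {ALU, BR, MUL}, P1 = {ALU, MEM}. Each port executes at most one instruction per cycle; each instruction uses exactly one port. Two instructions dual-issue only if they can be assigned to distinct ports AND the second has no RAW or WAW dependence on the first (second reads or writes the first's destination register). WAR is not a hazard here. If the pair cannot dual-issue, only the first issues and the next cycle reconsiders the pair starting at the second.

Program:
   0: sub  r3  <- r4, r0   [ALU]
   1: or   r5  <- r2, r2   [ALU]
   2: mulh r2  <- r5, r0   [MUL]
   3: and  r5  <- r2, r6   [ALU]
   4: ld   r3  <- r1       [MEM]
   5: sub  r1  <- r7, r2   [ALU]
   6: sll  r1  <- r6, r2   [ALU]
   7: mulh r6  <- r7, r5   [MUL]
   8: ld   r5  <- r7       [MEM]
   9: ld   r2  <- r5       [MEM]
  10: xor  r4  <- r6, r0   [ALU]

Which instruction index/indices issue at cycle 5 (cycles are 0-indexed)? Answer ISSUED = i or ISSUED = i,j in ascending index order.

ISSUED = 8

0. sub;or @i0&i1  | 2-wide
1. mulh @i2  | RAW r2
2. and;ld @i3&i4  | 2-wide
3. sub @i5  | WAW r1
4. sll;mulh @i6&i7  | 2-wide
5. ld @i8  | no-port MEM/MEM
6. ld;xor @i9&i10  | 2-wide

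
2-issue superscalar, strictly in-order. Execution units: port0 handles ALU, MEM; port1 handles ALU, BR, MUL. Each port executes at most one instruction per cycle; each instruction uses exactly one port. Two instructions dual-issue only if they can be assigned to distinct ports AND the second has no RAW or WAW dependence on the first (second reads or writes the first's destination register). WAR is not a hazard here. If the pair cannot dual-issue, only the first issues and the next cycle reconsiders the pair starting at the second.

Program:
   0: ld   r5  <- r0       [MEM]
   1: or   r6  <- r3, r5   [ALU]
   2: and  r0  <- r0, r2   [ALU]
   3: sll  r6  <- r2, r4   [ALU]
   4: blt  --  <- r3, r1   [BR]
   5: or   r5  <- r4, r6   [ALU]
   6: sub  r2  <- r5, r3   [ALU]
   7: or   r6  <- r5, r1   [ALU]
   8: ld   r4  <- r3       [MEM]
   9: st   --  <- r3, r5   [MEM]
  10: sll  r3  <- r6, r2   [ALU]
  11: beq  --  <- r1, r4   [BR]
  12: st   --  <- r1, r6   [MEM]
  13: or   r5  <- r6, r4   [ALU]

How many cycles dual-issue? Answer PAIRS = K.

t=0 i0:ld ; RAW r5
t=1 i1+i2:or;and ; dual
t=2 i3+i4:sll;blt ; dual
t=3 i5:or ; RAW r5
t=4 i6+i7:sub;or ; dual
t=5 i8:ld ; no-port MEM/MEM
t=6 i9+i10:st;sll ; dual
t=7 i11+i12:beq;st ; dual
t=8 i13:or ; tail

PAIRS = 5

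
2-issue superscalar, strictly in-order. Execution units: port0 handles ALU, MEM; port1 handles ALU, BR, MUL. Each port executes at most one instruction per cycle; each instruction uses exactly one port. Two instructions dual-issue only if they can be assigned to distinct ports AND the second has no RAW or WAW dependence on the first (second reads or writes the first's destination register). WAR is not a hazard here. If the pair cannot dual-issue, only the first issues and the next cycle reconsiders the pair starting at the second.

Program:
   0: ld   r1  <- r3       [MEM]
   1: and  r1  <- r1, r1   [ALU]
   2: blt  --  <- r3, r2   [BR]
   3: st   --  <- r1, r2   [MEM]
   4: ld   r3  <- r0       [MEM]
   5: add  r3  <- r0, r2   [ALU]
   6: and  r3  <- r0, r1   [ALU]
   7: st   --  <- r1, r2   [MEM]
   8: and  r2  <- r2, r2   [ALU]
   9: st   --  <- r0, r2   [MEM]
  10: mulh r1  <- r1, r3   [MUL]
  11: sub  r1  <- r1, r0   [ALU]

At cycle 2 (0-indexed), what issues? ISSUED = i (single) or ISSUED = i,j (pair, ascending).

ISSUED = 3

t=0 i0:ld.MEM ; RAW+WAW r1
t=1 i1&i2:and.ALU/blt.BR ; dual
t=2 i3:st.MEM ; no-port MEM/MEM
t=3 i4:ld.MEM ; WAW r3
t=4 i5:add.ALU ; WAW r3
t=5 i6&i7:and.ALU/st.MEM ; dual
t=6 i8:and.ALU ; RAW r2
t=7 i9&i10:st.MEM/mulh.MUL ; dual
t=8 i11:sub.ALU ; tail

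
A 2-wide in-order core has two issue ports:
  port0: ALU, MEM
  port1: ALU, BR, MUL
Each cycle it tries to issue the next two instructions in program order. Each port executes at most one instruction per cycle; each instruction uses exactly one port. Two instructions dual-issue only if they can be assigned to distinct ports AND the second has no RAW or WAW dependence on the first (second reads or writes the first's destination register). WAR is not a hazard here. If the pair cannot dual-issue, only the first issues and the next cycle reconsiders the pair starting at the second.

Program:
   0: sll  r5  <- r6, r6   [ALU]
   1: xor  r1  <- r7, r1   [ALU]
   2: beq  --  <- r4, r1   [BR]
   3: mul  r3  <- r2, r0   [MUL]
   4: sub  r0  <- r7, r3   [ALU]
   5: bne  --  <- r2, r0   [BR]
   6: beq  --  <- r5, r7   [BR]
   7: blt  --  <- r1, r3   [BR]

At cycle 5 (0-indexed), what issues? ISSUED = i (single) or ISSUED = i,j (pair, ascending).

ISSUED = 6

t=0 i0/i1:sll.ALU xor.ALU ; 2-wide
t=1 i2:beq.BR ; no-port BR/MUL
t=2 i3:mul.MUL ; RAW r3
t=3 i4:sub.ALU ; RAW r0
t=4 i5:bne.BR ; no-port BR/BR
t=5 i6:beq.BR ; no-port BR/BR
t=6 i7:blt.BR ; tail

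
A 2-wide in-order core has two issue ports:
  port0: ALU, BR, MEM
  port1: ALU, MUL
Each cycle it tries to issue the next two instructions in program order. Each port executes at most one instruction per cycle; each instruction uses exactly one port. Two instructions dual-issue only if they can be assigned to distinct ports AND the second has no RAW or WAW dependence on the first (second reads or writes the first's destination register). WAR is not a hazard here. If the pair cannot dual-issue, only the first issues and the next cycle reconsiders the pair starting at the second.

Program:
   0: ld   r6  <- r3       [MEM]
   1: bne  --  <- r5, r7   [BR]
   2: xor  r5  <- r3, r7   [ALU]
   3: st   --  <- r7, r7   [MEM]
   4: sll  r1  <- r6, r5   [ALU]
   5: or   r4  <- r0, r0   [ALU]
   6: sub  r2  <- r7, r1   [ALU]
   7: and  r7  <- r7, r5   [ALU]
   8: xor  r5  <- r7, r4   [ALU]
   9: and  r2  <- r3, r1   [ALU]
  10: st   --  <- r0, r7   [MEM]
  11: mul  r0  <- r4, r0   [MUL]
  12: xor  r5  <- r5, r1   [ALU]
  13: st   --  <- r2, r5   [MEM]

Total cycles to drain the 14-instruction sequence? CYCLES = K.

CYCLES = 9

  cy0 -> i0 (ld.MEM) no-port MEM/BR
  cy1 -> i1+i2 (bne.BR;xor.ALU) 2-wide
  cy2 -> i3+i4 (st.MEM;sll.ALU) 2-wide
  cy3 -> i5+i6 (or.ALU;sub.ALU) 2-wide
  cy4 -> i7 (and.ALU) RAW r7
  cy5 -> i8+i9 (xor.ALU;and.ALU) 2-wide
  cy6 -> i10+i11 (st.MEM;mul.MUL) 2-wide
  cy7 -> i12 (xor.ALU) RAW r5
  cy8 -> i13 (st.MEM) tail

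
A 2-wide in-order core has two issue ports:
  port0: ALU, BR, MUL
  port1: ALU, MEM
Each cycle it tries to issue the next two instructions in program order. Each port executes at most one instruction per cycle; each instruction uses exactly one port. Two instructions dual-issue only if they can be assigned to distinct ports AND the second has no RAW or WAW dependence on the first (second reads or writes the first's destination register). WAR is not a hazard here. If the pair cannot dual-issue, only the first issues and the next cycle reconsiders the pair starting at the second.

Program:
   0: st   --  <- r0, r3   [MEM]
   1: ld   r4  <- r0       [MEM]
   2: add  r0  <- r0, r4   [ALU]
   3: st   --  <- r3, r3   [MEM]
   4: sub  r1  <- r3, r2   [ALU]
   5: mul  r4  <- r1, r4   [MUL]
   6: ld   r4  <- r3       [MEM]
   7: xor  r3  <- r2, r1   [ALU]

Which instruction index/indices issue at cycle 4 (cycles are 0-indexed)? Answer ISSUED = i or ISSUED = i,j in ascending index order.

ISSUED = 5

  cy0 -> i0 (st) no-port MEM/MEM
  cy1 -> i1 (ld) RAW r4
  cy2 -> i2+i3 (add+st) dual
  cy3 -> i4 (sub) RAW r1
  cy4 -> i5 (mul) WAW r4
  cy5 -> i6+i7 (ld+xor) dual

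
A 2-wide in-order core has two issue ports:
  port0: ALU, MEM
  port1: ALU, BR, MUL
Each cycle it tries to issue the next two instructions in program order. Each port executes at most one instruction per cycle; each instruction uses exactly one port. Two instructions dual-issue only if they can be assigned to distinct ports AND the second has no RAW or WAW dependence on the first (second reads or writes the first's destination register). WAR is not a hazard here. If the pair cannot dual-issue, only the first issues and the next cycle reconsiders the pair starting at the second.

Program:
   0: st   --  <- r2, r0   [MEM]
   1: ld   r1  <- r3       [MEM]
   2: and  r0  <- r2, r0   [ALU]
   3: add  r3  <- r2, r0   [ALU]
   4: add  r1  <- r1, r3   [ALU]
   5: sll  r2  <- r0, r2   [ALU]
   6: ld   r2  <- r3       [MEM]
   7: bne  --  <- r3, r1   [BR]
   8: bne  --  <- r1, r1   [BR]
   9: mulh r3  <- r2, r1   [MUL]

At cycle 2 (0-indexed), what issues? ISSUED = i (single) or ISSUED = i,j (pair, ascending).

ISSUED = 3

t=0 i0:st.MEM ; no-port MEM/MEM
t=1 i1/i2:ld.MEM+and.ALU ; dual
t=2 i3:add.ALU ; RAW r3
t=3 i4/i5:add.ALU+sll.ALU ; dual
t=4 i6/i7:ld.MEM+bne.BR ; dual
t=5 i8:bne.BR ; no-port BR/MUL
t=6 i9:mulh.MUL ; tail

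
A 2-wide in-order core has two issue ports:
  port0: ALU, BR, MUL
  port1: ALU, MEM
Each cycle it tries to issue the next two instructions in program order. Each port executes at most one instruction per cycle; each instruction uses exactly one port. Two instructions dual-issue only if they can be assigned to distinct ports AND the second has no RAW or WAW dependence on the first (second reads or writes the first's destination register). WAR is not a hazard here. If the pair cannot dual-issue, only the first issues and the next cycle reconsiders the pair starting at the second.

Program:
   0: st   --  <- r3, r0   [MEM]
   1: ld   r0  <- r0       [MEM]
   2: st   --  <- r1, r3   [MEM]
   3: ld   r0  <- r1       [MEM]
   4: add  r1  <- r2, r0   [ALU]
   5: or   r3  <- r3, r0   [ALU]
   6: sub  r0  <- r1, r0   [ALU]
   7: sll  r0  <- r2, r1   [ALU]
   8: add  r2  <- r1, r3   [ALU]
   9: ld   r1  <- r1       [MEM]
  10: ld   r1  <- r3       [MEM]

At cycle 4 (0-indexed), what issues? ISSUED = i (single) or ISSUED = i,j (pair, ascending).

ISSUED = 4,5

t=0 i0:st.MEM ; no-port MEM/MEM
t=1 i1:ld.MEM ; no-port MEM/MEM
t=2 i2:st.MEM ; no-port MEM/MEM
t=3 i3:ld.MEM ; RAW r0
t=4 i4&i5:add.ALU or.ALU ; pair
t=5 i6:sub.ALU ; WAW r0
t=6 i7&i8:sll.ALU add.ALU ; pair
t=7 i9:ld.MEM ; no-port MEM/MEM
t=8 i10:ld.MEM ; tail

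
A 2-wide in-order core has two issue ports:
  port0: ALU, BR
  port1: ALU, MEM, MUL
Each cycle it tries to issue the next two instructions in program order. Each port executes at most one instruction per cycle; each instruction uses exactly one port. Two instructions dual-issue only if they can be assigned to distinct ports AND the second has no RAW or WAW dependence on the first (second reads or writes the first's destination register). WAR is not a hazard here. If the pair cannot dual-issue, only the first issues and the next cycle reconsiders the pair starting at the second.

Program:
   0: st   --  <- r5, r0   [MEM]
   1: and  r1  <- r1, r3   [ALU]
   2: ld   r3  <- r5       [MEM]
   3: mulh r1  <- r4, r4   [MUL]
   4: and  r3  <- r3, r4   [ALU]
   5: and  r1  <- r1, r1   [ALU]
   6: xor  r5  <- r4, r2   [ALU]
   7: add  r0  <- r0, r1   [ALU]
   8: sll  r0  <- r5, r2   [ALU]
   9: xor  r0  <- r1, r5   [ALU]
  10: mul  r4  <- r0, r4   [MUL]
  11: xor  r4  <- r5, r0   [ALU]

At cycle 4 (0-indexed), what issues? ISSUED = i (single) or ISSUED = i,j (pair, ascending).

[0] i0,i1  st;and  -- pair
[1] i2  ld  -- no-port MEM/MUL
[2] i3,i4  mulh;and  -- pair
[3] i5,i6  and;xor  -- pair
[4] i7  add  -- WAW r0
[5] i8  sll  -- WAW r0
[6] i9  xor  -- RAW r0
[7] i10  mul  -- WAW r4
[8] i11  xor  -- tail

ISSUED = 7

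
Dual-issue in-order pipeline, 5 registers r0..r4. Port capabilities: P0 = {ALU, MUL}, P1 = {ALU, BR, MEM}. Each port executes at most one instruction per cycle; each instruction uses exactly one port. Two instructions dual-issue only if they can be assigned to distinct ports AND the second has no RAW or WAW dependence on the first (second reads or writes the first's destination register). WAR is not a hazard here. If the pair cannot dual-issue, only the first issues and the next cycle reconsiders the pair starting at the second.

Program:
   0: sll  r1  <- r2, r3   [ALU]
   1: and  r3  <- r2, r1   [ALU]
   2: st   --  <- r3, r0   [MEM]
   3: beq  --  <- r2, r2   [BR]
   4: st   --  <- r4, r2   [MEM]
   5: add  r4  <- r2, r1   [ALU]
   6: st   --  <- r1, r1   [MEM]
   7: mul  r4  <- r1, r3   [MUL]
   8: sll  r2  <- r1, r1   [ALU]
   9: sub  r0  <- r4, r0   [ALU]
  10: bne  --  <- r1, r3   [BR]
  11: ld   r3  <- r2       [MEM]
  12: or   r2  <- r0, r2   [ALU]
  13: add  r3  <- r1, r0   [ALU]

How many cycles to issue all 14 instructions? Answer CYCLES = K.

#0 head=0: sll.ALU i0 RAW r1
#1 head=1: and.ALU i1 RAW r3
#2 head=2: st.MEM i2 no-port MEM/BR
#3 head=3: beq.BR i3 no-port BR/MEM
#4 head=4: st.MEM;add.ALU i4&i5 pair
#5 head=6: st.MEM;mul.MUL i6&i7 pair
#6 head=8: sll.ALU;sub.ALU i8&i9 pair
#7 head=10: bne.BR i10 no-port BR/MEM
#8 head=11: ld.MEM;or.ALU i11&i12 pair
#9 head=13: add.ALU i13 tail

CYCLES = 10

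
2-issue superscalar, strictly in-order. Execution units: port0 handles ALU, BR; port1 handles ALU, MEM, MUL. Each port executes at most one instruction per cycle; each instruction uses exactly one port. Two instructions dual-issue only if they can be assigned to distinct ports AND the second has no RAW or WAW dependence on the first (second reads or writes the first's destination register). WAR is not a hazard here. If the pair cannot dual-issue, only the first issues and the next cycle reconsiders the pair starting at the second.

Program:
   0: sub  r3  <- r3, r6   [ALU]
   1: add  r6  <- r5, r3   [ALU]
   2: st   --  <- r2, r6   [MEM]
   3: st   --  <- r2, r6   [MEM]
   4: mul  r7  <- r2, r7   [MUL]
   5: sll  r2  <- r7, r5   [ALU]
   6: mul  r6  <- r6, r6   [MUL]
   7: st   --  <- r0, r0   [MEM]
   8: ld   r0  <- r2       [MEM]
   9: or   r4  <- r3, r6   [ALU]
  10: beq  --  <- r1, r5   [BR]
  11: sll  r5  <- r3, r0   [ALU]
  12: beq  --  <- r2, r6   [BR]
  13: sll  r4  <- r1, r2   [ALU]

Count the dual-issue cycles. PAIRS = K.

PAIRS = 4

#0 head=0: sub.ALU i0 RAW r3
#1 head=1: add.ALU i1 RAW r6
#2 head=2: st.MEM i2 no-port MEM/MEM
#3 head=3: st.MEM i3 no-port MEM/MUL
#4 head=4: mul.MUL i4 RAW r7
#5 head=5: sll.ALU+mul.MUL i5,i6 dual
#6 head=7: st.MEM i7 no-port MEM/MEM
#7 head=8: ld.MEM+or.ALU i8,i9 dual
#8 head=10: beq.BR+sll.ALU i10,i11 dual
#9 head=12: beq.BR+sll.ALU i12,i13 dual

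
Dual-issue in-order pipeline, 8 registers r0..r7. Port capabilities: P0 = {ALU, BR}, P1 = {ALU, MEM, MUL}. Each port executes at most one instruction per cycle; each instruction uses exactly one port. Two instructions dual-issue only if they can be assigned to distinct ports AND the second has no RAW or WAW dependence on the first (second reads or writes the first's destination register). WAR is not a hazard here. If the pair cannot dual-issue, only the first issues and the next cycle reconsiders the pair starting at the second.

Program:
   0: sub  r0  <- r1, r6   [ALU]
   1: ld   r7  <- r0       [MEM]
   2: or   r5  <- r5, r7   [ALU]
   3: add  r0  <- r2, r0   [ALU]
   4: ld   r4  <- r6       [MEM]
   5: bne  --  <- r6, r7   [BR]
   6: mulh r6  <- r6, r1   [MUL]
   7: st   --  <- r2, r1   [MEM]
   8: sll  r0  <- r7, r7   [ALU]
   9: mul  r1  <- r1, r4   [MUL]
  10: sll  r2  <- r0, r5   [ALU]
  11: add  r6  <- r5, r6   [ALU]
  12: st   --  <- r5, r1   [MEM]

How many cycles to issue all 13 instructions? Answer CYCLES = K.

[0] i0  sub.ALU  -- RAW r0
[1] i1  ld.MEM  -- RAW r7
[2] i2&i3  or.ALU+add.ALU  -- pair
[3] i4&i5  ld.MEM+bne.BR  -- pair
[4] i6  mulh.MUL  -- no-port MUL/MEM
[5] i7&i8  st.MEM+sll.ALU  -- pair
[6] i9&i10  mul.MUL+sll.ALU  -- pair
[7] i11&i12  add.ALU+st.MEM  -- pair

CYCLES = 8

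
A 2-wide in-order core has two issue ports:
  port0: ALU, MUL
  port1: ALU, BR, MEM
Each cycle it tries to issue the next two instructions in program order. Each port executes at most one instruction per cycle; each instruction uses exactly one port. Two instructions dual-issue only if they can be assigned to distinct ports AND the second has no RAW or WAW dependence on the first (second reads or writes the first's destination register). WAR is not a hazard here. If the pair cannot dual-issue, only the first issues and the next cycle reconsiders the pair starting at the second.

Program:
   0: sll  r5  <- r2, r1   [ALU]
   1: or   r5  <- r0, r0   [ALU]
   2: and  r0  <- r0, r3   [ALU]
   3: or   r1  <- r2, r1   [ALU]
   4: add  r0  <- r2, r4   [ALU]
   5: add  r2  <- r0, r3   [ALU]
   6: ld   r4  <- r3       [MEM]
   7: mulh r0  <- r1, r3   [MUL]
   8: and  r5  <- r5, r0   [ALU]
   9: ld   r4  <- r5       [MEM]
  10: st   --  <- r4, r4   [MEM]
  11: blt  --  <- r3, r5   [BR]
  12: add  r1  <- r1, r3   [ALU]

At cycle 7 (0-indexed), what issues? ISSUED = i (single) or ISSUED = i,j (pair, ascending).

  cy0 -> i0 (sll) WAW r5
  cy1 -> i1&i2 (or+and) 2-wide
  cy2 -> i3&i4 (or+add) 2-wide
  cy3 -> i5&i6 (add+ld) 2-wide
  cy4 -> i7 (mulh) RAW r0
  cy5 -> i8 (and) RAW r5
  cy6 -> i9 (ld) no-port MEM/MEM
  cy7 -> i10 (st) no-port MEM/BR
  cy8 -> i11&i12 (blt+add) 2-wide

ISSUED = 10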